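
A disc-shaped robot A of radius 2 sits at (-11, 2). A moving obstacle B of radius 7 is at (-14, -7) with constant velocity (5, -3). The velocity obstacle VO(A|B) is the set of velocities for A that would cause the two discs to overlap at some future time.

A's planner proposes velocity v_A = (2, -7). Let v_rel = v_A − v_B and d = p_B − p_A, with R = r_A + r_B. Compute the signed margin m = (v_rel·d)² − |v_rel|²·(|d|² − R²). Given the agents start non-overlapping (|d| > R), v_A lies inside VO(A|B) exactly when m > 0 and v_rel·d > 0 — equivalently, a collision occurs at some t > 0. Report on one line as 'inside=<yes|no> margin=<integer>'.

d = (-3, -9),  |d|² = 90;  R = 2+7 = 9,  c = 90−9² = 9
v_rel = (-3, -4),  |v_rel|² = 25;  v_rel·d = (-3)·(-3) + (-4)·(-9) = 45
25·t² − 90·t + 9 = 0  ⇒  m = 45² − 25·9 = 1800
m = 1800 > 0,  v_rel·d = 45 > 0  ⇒  inside

inside=yes margin=1800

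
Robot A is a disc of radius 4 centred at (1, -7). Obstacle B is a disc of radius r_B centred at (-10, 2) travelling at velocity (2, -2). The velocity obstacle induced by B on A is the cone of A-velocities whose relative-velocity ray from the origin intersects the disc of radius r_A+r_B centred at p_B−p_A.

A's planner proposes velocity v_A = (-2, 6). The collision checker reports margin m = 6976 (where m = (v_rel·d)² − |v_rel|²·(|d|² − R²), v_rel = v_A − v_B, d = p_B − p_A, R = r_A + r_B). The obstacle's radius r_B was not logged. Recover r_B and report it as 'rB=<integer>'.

m = 6976
d = (-11, 9);  v_rel = (-4, 8),  |v_rel|² = 80
v_rel×d = (-4)·(9) − (8)·(-11) = 52
since m = R²·80 − 52²:  R² = (2704 + 6976) / 80 = 121
R = √121 = 11  ⇒  r_B = 11 − 4 = 7

rB=7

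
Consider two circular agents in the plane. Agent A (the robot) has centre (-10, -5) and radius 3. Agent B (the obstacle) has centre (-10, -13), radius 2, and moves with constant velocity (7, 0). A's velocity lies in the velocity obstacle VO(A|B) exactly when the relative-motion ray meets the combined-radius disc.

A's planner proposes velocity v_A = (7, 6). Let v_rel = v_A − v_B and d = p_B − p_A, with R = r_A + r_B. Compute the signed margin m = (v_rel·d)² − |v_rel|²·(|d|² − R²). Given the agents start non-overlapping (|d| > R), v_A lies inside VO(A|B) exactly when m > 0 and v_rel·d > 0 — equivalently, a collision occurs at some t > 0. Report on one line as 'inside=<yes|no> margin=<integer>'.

d = (0, -8),  |d|² = 64;  R = 3+2 = 5,  c = 64−5² = 39
v_rel = (0, 6),  |v_rel|² = 36;  v_rel·d = (0)·(0) + (6)·(-8) = -48
36·t² + 96·t + 39 = 0  ⇒  m = (-48)² − 36·39 = 900
m = 900 > 0,  v_rel·d = -48 < 0  ⇒  outside

inside=no margin=900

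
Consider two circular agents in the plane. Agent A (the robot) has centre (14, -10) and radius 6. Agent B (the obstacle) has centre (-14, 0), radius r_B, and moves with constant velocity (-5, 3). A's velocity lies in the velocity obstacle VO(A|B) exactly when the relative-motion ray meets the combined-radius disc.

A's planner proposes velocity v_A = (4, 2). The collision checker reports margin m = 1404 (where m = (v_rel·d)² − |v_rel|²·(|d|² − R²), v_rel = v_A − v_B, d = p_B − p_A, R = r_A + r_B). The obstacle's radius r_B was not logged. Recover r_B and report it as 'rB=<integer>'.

m = 1404
d = (-28, 10);  v_rel = (9, -1),  |v_rel|² = 82
v_rel×d = (9)·(10) − (-1)·(-28) = 62
since m = R²·82 − 62²:  R² = (3844 + 1404) / 82 = 64
R = √64 = 8  ⇒  r_B = 8 − 6 = 2

rB=2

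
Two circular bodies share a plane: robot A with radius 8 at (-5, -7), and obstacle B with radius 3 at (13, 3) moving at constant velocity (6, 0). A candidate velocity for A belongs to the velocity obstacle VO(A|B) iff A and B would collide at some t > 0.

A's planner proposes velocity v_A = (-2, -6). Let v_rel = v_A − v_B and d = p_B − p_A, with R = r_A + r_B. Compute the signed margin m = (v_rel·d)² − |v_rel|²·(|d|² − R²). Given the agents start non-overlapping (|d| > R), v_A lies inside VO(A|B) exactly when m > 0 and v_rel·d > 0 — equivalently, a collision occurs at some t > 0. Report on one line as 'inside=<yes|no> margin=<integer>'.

d = (18, 10),  |d|² = 424;  R = 8+3 = 11,  c = 424−11² = 303
v_rel = (-8, -6),  |v_rel|² = 100;  v_rel·d = (-8)·(18) + (-6)·(10) = -204
100·t² + 408·t + 303 = 0  ⇒  m = (-204)² − 100·303 = 11316
m = 11316 > 0,  v_rel·d = -204 < 0  ⇒  outside

inside=no margin=11316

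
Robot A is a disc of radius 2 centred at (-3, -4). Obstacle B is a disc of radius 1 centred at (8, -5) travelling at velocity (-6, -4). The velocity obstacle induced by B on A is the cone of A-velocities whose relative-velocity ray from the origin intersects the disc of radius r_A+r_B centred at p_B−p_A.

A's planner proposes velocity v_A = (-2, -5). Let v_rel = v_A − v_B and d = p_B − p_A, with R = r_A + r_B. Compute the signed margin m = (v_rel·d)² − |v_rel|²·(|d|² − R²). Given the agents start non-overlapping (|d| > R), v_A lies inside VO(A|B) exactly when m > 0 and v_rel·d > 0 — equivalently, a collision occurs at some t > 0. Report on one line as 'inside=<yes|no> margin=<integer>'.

d = (11, -1),  |d|² = 122;  R = 2+1 = 3,  c = 122−3² = 113
v_rel = (4, -1),  |v_rel|² = 17;  v_rel·d = (4)·(11) + (-1)·(-1) = 45
17·t² − 90·t + 113 = 0  ⇒  m = 45² − 17·113 = 104
m = 104 > 0,  v_rel·d = 45 > 0  ⇒  inside

inside=yes margin=104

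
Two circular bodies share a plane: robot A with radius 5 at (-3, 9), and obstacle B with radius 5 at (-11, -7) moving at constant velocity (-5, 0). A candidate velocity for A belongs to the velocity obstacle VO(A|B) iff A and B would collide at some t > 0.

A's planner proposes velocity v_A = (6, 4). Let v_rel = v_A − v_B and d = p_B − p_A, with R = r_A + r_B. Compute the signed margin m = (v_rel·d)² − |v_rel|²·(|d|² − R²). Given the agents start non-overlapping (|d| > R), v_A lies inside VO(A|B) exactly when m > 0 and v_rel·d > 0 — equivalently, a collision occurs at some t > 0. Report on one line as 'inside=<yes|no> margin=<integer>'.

d = (-8, -16),  |d|² = 320;  R = 5+5 = 10,  c = 320−10² = 220
v_rel = (11, 4),  |v_rel|² = 137;  v_rel·d = (11)·(-8) + (4)·(-16) = -152
137·t² + 304·t + 220 = 0  ⇒  m = (-152)² − 137·220 = -7036
m = -7036 < 0,  v_rel·d = -152 < 0  ⇒  outside

inside=no margin=-7036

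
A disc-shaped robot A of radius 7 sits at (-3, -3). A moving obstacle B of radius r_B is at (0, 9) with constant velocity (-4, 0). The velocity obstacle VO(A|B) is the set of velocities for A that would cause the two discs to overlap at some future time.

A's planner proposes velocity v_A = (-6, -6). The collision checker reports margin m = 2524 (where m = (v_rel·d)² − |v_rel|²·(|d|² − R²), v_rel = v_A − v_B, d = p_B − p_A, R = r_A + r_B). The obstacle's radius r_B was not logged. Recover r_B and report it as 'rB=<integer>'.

m = 2524
d = (3, 12);  v_rel = (-2, -6),  |v_rel|² = 40
v_rel×d = (-2)·(12) − (-6)·(3) = -6
since m = R²·40 − (-6)²:  R² = (36 + 2524) / 40 = 64
R = √64 = 8  ⇒  r_B = 8 − 7 = 1

rB=1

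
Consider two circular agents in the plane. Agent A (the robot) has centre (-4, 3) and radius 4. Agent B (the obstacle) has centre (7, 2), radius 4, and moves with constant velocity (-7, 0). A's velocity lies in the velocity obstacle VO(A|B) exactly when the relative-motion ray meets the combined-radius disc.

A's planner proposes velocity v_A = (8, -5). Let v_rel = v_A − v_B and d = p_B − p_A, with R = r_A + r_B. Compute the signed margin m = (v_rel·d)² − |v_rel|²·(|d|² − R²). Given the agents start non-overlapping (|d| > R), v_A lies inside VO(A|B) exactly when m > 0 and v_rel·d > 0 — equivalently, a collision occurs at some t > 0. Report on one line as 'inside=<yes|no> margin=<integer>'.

d = (11, -1),  |d|² = 122;  R = 4+4 = 8,  c = 122−8² = 58
v_rel = (15, -5),  |v_rel|² = 250;  v_rel·d = (15)·(11) + (-5)·(-1) = 170
250·t² − 340·t + 58 = 0  ⇒  m = 170² − 250·58 = 14400
m = 14400 > 0,  v_rel·d = 170 > 0  ⇒  inside

inside=yes margin=14400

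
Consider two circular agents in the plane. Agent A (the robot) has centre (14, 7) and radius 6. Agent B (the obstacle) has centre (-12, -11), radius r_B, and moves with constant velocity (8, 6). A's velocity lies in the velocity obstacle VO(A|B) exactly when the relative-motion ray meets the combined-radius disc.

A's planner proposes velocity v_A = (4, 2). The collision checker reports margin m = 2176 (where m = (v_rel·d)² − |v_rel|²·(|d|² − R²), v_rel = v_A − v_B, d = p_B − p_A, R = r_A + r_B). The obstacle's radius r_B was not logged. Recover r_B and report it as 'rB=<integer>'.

m = 2176
d = (-26, -18);  v_rel = (-4, -4),  |v_rel|² = 32
v_rel×d = (-4)·(-18) − (-4)·(-26) = -32
since m = R²·32 − (-32)²:  R² = (1024 + 2176) / 32 = 100
R = √100 = 10  ⇒  r_B = 10 − 6 = 4

rB=4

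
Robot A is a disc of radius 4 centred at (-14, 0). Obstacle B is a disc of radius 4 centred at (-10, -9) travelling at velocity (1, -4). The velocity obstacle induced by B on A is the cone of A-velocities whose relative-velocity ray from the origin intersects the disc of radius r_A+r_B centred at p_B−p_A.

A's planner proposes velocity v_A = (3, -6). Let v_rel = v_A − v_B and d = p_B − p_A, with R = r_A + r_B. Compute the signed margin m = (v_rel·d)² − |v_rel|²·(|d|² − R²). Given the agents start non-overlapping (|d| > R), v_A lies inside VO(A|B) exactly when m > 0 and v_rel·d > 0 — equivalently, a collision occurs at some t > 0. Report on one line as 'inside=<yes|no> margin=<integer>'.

d = (4, -9),  |d|² = 97;  R = 4+4 = 8,  c = 97−8² = 33
v_rel = (2, -2),  |v_rel|² = 8;  v_rel·d = (2)·(4) + (-2)·(-9) = 26
8·t² − 52·t + 33 = 0  ⇒  m = 26² − 8·33 = 412
m = 412 > 0,  v_rel·d = 26 > 0  ⇒  inside

inside=yes margin=412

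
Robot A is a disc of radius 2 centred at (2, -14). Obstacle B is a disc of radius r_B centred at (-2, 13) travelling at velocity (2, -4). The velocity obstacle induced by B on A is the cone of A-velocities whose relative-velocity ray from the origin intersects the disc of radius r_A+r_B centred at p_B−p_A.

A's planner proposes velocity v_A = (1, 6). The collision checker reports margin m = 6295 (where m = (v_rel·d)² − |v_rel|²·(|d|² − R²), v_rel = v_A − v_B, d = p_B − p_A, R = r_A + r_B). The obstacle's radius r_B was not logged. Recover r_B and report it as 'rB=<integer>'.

m = 6295
d = (-4, 27);  v_rel = (-1, 10),  |v_rel|² = 101
v_rel×d = (-1)·(27) − (10)·(-4) = 13
since m = R²·101 − 13²:  R² = (169 + 6295) / 101 = 64
R = √64 = 8  ⇒  r_B = 8 − 2 = 6

rB=6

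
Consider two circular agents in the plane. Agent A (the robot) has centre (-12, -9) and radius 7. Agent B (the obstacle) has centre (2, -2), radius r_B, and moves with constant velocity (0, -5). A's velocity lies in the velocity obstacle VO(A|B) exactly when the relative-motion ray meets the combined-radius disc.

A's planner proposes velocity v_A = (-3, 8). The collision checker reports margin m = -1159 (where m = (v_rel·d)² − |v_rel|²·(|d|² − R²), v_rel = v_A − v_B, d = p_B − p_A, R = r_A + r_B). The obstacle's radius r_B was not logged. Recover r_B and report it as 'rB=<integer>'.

m = -1159
d = (14, 7);  v_rel = (-3, 13),  |v_rel|² = 178
v_rel×d = (-3)·(7) − (13)·(14) = -203
since m = R²·178 − (-203)²:  R² = (41209 + -1159) / 178 = 225
R = √225 = 15  ⇒  r_B = 15 − 7 = 8

rB=8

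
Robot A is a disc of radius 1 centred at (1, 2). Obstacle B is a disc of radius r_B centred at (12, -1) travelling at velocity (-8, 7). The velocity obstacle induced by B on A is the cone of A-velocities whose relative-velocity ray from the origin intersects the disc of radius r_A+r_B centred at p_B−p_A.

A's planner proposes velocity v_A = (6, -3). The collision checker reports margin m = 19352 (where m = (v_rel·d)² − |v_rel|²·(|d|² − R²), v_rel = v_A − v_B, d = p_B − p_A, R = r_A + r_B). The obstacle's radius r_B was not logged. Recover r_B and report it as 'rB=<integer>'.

m = 19352
d = (11, -3);  v_rel = (14, -10),  |v_rel|² = 296
v_rel×d = (14)·(-3) − (-10)·(11) = 68
since m = R²·296 − 68²:  R² = (4624 + 19352) / 296 = 81
R = √81 = 9  ⇒  r_B = 9 − 1 = 8

rB=8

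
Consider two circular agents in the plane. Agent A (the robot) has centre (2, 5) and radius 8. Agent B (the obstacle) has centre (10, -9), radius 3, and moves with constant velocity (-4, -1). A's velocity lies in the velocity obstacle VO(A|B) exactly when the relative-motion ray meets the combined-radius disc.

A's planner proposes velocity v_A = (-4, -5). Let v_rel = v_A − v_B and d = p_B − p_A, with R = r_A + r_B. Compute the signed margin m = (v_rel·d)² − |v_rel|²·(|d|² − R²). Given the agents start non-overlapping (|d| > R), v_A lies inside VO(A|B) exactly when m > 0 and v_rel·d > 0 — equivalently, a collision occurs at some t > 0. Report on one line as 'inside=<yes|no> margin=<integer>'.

d = (8, -14),  |d|² = 260;  R = 8+3 = 11,  c = 260−11² = 139
v_rel = (0, -4),  |v_rel|² = 16;  v_rel·d = (0)·(8) + (-4)·(-14) = 56
16·t² − 112·t + 139 = 0  ⇒  m = 56² − 16·139 = 912
m = 912 > 0,  v_rel·d = 56 > 0  ⇒  inside

inside=yes margin=912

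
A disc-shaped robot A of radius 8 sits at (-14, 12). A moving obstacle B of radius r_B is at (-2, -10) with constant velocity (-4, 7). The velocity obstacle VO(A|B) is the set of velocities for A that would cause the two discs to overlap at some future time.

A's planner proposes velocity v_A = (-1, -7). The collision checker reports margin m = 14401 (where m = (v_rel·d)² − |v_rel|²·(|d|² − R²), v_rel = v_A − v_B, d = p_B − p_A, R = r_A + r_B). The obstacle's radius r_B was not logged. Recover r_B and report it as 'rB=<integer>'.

m = 14401
d = (12, -22);  v_rel = (3, -14),  |v_rel|² = 205
v_rel×d = (3)·(-22) − (-14)·(12) = 102
since m = R²·205 − 102²:  R² = (10404 + 14401) / 205 = 121
R = √121 = 11  ⇒  r_B = 11 − 8 = 3

rB=3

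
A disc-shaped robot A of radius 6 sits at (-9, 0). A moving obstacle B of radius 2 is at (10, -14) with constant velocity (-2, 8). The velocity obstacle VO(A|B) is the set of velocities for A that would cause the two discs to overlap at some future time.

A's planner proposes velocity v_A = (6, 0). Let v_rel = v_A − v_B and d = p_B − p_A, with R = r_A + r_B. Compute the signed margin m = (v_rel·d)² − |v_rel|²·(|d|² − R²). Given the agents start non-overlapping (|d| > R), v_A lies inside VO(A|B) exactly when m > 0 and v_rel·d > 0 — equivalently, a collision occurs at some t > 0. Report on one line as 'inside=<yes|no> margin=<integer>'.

d = (19, -14),  |d|² = 557;  R = 6+2 = 8,  c = 557−8² = 493
v_rel = (8, -8),  |v_rel|² = 128;  v_rel·d = (8)·(19) + (-8)·(-14) = 264
128·t² − 528·t + 493 = 0  ⇒  m = 264² − 128·493 = 6592
m = 6592 > 0,  v_rel·d = 264 > 0  ⇒  inside

inside=yes margin=6592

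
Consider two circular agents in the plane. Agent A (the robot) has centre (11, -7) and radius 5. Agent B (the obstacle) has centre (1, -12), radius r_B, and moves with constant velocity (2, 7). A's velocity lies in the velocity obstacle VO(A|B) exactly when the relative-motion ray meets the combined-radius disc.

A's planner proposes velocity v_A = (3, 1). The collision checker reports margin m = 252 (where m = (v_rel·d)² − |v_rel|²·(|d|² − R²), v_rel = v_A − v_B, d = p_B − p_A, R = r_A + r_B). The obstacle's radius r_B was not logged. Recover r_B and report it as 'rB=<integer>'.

m = 252
d = (-10, -5);  v_rel = (1, -6),  |v_rel|² = 37
v_rel×d = (1)·(-5) − (-6)·(-10) = -65
since m = R²·37 − (-65)²:  R² = (4225 + 252) / 37 = 121
R = √121 = 11  ⇒  r_B = 11 − 5 = 6

rB=6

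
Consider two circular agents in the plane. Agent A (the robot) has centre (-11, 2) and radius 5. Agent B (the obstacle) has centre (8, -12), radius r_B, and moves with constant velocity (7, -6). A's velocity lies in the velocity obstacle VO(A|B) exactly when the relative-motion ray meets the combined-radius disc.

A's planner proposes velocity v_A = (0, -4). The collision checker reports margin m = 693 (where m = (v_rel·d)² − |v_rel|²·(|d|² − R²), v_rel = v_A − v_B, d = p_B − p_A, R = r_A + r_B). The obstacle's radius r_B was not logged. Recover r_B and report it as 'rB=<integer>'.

m = 693
d = (19, -14);  v_rel = (-7, 2),  |v_rel|² = 53
v_rel×d = (-7)·(-14) − (2)·(19) = 60
since m = R²·53 − 60²:  R² = (3600 + 693) / 53 = 81
R = √81 = 9  ⇒  r_B = 9 − 5 = 4

rB=4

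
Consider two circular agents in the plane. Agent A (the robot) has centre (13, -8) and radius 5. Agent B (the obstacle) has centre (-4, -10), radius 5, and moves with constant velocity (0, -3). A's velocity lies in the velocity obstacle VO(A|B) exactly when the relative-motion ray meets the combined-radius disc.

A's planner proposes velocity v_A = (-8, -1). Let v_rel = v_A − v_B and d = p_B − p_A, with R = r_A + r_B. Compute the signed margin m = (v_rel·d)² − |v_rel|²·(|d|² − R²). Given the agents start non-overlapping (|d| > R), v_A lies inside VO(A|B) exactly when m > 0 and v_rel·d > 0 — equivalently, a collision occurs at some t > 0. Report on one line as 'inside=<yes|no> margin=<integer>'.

d = (-17, -2),  |d|² = 293;  R = 5+5 = 10,  c = 293−10² = 193
v_rel = (-8, 2),  |v_rel|² = 68;  v_rel·d = (-8)·(-17) + (2)·(-2) = 132
68·t² − 264·t + 193 = 0  ⇒  m = 132² − 68·193 = 4300
m = 4300 > 0,  v_rel·d = 132 > 0  ⇒  inside

inside=yes margin=4300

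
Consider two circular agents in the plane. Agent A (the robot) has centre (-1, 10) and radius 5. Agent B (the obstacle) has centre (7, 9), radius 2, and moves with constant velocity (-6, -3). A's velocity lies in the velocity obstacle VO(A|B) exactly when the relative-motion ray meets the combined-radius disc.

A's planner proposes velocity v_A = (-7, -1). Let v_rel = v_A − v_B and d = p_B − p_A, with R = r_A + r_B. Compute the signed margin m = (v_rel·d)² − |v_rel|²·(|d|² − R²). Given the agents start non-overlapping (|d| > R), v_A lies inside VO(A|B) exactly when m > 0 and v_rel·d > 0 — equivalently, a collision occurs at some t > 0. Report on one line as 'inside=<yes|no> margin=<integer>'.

d = (8, -1),  |d|² = 65;  R = 5+2 = 7,  c = 65−7² = 16
v_rel = (-1, 2),  |v_rel|² = 5;  v_rel·d = (-1)·(8) + (2)·(-1) = -10
5·t² + 20·t + 16 = 0  ⇒  m = (-10)² − 5·16 = 20
m = 20 > 0,  v_rel·d = -10 < 0  ⇒  outside

inside=no margin=20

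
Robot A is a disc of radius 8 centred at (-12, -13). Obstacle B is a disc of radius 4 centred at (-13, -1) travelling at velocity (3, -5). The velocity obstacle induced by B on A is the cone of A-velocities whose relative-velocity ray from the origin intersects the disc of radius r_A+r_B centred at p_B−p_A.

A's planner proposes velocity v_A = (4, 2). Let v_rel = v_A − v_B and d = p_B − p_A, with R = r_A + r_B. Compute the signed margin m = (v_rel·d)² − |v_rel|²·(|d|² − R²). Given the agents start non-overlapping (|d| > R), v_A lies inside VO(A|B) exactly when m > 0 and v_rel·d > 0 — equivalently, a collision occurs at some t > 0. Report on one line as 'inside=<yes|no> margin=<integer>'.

d = (-1, 12),  |d|² = 145;  R = 8+4 = 12,  c = 145−12² = 1
v_rel = (1, 7),  |v_rel|² = 50;  v_rel·d = (1)·(-1) + (7)·(12) = 83
50·t² − 166·t + 1 = 0  ⇒  m = 83² − 50·1 = 6839
m = 6839 > 0,  v_rel·d = 83 > 0  ⇒  inside

inside=yes margin=6839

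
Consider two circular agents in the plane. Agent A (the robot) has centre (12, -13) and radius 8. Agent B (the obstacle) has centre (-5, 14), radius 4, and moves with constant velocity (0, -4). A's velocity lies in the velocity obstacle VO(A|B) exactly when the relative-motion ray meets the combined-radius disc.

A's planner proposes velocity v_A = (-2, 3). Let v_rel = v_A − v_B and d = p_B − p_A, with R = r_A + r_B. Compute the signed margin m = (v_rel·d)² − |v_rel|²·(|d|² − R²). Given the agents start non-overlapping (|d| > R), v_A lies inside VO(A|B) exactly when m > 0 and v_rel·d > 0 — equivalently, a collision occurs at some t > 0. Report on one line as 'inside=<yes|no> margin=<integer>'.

d = (-17, 27),  |d|² = 1018;  R = 8+4 = 12,  c = 1018−12² = 874
v_rel = (-2, 7),  |v_rel|² = 53;  v_rel·d = (-2)·(-17) + (7)·(27) = 223
53·t² − 446·t + 874 = 0  ⇒  m = 223² − 53·874 = 3407
m = 3407 > 0,  v_rel·d = 223 > 0  ⇒  inside

inside=yes margin=3407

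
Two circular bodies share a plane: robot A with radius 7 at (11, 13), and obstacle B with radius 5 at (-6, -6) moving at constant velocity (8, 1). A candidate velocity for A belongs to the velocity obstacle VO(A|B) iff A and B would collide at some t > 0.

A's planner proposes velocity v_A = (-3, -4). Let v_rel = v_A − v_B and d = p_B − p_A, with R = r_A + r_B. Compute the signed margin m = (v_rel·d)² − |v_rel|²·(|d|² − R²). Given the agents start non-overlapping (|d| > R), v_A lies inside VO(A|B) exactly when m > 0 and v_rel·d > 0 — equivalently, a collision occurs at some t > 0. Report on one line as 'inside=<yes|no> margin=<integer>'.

d = (-17, -19),  |d|² = 650;  R = 7+5 = 12,  c = 650−12² = 506
v_rel = (-11, -5),  |v_rel|² = 146;  v_rel·d = (-11)·(-17) + (-5)·(-19) = 282
146·t² − 564·t + 506 = 0  ⇒  m = 282² − 146·506 = 5648
m = 5648 > 0,  v_rel·d = 282 > 0  ⇒  inside

inside=yes margin=5648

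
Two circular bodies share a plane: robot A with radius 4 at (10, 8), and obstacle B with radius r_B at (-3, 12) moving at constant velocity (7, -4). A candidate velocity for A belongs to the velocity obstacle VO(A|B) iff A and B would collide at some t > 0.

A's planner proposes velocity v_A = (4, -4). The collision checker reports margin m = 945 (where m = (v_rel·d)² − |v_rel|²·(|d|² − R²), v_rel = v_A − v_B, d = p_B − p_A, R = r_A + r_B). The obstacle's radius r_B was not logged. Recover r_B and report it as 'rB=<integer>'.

m = 945
d = (-13, 4);  v_rel = (-3, 0),  |v_rel|² = 9
v_rel×d = (-3)·(4) − (0)·(-13) = -12
since m = R²·9 − (-12)²:  R² = (144 + 945) / 9 = 121
R = √121 = 11  ⇒  r_B = 11 − 4 = 7

rB=7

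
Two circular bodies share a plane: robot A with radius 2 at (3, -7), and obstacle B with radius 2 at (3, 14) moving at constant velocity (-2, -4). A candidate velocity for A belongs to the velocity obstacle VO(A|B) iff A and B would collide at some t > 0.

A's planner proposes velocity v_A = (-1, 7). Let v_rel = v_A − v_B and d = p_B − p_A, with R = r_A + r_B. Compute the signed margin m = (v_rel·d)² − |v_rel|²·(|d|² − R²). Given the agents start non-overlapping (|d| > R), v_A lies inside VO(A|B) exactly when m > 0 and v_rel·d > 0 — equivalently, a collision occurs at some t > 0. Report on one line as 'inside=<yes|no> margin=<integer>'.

d = (0, 21),  |d|² = 441;  R = 2+2 = 4,  c = 441−4² = 425
v_rel = (1, 11),  |v_rel|² = 122;  v_rel·d = (1)·(0) + (11)·(21) = 231
122·t² − 462·t + 425 = 0  ⇒  m = 231² − 122·425 = 1511
m = 1511 > 0,  v_rel·d = 231 > 0  ⇒  inside

inside=yes margin=1511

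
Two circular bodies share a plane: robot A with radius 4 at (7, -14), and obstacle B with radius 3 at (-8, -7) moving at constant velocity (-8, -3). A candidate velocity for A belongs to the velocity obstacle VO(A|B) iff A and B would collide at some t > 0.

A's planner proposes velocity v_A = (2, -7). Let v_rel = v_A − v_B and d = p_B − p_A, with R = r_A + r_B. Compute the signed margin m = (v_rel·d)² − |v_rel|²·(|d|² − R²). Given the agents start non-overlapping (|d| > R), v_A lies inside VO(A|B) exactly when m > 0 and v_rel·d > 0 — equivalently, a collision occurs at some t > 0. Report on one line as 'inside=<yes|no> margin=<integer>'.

d = (-15, 7),  |d|² = 274;  R = 4+3 = 7,  c = 274−7² = 225
v_rel = (10, -4),  |v_rel|² = 116;  v_rel·d = (10)·(-15) + (-4)·(7) = -178
116·t² + 356·t + 225 = 0  ⇒  m = (-178)² − 116·225 = 5584
m = 5584 > 0,  v_rel·d = -178 < 0  ⇒  outside

inside=no margin=5584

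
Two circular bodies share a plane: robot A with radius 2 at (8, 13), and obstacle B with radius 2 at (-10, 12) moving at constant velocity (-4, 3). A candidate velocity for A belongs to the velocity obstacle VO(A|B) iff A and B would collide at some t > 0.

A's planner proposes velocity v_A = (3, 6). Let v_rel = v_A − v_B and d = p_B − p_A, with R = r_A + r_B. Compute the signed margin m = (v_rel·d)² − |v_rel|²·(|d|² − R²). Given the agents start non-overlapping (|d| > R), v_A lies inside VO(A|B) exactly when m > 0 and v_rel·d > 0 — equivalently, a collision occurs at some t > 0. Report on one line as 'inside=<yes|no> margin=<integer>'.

d = (-18, -1),  |d|² = 325;  R = 2+2 = 4,  c = 325−4² = 309
v_rel = (7, 3),  |v_rel|² = 58;  v_rel·d = (7)·(-18) + (3)·(-1) = -129
58·t² + 258·t + 309 = 0  ⇒  m = (-129)² − 58·309 = -1281
m = -1281 < 0,  v_rel·d = -129 < 0  ⇒  outside

inside=no margin=-1281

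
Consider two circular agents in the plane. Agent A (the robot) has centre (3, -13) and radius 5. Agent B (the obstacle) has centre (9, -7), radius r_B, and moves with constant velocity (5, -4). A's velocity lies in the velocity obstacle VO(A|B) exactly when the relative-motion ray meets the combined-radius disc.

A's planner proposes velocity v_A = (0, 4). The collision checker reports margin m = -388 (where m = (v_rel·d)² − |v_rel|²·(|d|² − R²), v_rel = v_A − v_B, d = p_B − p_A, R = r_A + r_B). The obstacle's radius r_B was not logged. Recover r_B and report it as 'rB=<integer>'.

m = -388
d = (6, 6);  v_rel = (-5, 8),  |v_rel|² = 89
v_rel×d = (-5)·(6) − (8)·(6) = -78
since m = R²·89 − (-78)²:  R² = (6084 + -388) / 89 = 64
R = √64 = 8  ⇒  r_B = 8 − 5 = 3

rB=3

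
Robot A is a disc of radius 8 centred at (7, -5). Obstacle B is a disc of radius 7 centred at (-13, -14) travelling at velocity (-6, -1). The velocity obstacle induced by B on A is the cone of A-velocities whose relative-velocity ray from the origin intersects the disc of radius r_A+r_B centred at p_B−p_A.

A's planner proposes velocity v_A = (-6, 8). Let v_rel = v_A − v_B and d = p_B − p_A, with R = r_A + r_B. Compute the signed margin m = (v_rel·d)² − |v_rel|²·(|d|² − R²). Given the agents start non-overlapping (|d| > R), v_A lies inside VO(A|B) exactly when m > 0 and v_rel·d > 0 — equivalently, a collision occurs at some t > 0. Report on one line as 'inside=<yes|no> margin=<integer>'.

d = (-20, -9),  |d|² = 481;  R = 8+7 = 15,  c = 481−15² = 256
v_rel = (0, 9),  |v_rel|² = 81;  v_rel·d = (0)·(-20) + (9)·(-9) = -81
81·t² + 162·t + 256 = 0  ⇒  m = (-81)² − 81·256 = -14175
m = -14175 < 0,  v_rel·d = -81 < 0  ⇒  outside

inside=no margin=-14175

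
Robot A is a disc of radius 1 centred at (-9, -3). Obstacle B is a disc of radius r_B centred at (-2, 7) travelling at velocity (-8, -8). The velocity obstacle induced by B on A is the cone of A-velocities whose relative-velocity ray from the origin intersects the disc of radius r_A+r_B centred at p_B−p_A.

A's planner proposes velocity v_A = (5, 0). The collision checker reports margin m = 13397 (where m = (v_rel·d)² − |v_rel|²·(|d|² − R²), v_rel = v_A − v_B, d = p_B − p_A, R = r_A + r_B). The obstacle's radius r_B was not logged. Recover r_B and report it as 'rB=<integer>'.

m = 13397
d = (7, 10);  v_rel = (13, 8),  |v_rel|² = 233
v_rel×d = (13)·(10) − (8)·(7) = 74
since m = R²·233 − 74²:  R² = (5476 + 13397) / 233 = 81
R = √81 = 9  ⇒  r_B = 9 − 1 = 8

rB=8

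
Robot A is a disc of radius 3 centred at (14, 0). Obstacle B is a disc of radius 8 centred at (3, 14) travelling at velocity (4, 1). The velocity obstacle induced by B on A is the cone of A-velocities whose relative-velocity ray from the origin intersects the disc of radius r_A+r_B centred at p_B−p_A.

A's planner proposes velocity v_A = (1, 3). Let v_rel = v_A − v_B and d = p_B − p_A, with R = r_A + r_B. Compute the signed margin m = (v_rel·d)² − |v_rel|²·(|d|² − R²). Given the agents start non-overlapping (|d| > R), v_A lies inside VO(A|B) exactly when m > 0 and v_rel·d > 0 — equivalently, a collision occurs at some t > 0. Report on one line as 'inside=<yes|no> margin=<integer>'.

d = (-11, 14),  |d|² = 317;  R = 3+8 = 11,  c = 317−11² = 196
v_rel = (-3, 2),  |v_rel|² = 13;  v_rel·d = (-3)·(-11) + (2)·(14) = 61
13·t² − 122·t + 196 = 0  ⇒  m = 61² − 13·196 = 1173
m = 1173 > 0,  v_rel·d = 61 > 0  ⇒  inside

inside=yes margin=1173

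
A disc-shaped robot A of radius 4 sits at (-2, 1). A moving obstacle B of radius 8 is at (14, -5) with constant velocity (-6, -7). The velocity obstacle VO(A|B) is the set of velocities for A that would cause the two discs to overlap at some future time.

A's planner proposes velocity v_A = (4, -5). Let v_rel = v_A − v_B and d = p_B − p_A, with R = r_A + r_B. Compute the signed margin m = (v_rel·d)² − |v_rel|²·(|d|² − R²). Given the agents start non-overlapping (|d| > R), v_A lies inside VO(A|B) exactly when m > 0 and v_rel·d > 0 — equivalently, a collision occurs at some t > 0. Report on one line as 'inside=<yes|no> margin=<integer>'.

d = (16, -6),  |d|² = 292;  R = 4+8 = 12,  c = 292−12² = 148
v_rel = (10, 2),  |v_rel|² = 104;  v_rel·d = (10)·(16) + (2)·(-6) = 148
104·t² − 296·t + 148 = 0  ⇒  m = 148² − 104·148 = 6512
m = 6512 > 0,  v_rel·d = 148 > 0  ⇒  inside

inside=yes margin=6512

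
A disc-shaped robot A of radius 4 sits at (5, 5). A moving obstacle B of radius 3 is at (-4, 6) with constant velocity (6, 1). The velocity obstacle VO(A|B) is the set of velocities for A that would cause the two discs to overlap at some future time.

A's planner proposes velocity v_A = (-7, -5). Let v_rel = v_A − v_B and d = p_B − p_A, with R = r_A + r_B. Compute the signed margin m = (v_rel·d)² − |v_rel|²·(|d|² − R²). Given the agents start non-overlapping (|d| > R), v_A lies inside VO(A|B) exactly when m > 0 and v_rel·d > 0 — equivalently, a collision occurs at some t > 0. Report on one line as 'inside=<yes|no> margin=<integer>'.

d = (-9, 1),  |d|² = 82;  R = 4+3 = 7,  c = 82−7² = 33
v_rel = (-13, -6),  |v_rel|² = 205;  v_rel·d = (-13)·(-9) + (-6)·(1) = 111
205·t² − 222·t + 33 = 0  ⇒  m = 111² − 205·33 = 5556
m = 5556 > 0,  v_rel·d = 111 > 0  ⇒  inside

inside=yes margin=5556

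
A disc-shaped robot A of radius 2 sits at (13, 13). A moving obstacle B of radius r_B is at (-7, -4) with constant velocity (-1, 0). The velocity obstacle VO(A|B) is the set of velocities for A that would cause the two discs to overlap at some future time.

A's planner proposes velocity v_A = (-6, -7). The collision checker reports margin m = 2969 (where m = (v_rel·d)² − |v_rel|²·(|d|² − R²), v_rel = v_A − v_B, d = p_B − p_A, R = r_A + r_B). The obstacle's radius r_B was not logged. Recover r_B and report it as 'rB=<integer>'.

m = 2969
d = (-20, -17);  v_rel = (-5, -7),  |v_rel|² = 74
v_rel×d = (-5)·(-17) − (-7)·(-20) = -55
since m = R²·74 − (-55)²:  R² = (3025 + 2969) / 74 = 81
R = √81 = 9  ⇒  r_B = 9 − 2 = 7

rB=7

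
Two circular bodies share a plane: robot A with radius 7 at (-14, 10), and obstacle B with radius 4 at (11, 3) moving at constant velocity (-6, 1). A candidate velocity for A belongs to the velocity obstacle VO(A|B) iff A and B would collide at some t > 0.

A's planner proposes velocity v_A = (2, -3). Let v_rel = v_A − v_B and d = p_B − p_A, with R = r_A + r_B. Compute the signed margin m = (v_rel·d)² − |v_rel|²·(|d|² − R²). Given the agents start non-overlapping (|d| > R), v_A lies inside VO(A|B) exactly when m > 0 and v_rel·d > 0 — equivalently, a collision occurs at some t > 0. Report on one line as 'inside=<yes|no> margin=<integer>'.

d = (25, -7),  |d|² = 674;  R = 7+4 = 11,  c = 674−11² = 553
v_rel = (8, -4),  |v_rel|² = 80;  v_rel·d = (8)·(25) + (-4)·(-7) = 228
80·t² − 456·t + 553 = 0  ⇒  m = 228² − 80·553 = 7744
m = 7744 > 0,  v_rel·d = 228 > 0  ⇒  inside

inside=yes margin=7744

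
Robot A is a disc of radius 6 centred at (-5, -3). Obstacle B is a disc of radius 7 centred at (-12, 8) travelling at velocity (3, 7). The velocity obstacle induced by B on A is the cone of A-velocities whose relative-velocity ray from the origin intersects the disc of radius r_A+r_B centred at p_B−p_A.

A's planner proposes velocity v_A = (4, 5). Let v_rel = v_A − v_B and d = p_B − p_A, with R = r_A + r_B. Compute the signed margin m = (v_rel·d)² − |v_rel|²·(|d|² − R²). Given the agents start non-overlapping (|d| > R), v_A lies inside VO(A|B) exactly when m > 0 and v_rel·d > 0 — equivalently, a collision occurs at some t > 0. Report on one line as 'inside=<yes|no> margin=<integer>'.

d = (-7, 11),  |d|² = 170;  R = 6+7 = 13,  c = 170−13² = 1
v_rel = (1, -2),  |v_rel|² = 5;  v_rel·d = (1)·(-7) + (-2)·(11) = -29
5·t² + 58·t + 1 = 0  ⇒  m = (-29)² − 5·1 = 836
m = 836 > 0,  v_rel·d = -29 < 0  ⇒  outside

inside=no margin=836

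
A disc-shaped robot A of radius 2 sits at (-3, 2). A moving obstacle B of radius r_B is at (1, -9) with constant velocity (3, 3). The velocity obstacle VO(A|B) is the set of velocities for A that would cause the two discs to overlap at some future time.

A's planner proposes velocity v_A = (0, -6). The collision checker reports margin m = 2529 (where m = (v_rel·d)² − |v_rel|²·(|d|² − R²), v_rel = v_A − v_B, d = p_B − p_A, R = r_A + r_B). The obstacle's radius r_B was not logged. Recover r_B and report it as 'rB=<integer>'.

m = 2529
d = (4, -11);  v_rel = (-3, -9),  |v_rel|² = 90
v_rel×d = (-3)·(-11) − (-9)·(4) = 69
since m = R²·90 − 69²:  R² = (4761 + 2529) / 90 = 81
R = √81 = 9  ⇒  r_B = 9 − 2 = 7

rB=7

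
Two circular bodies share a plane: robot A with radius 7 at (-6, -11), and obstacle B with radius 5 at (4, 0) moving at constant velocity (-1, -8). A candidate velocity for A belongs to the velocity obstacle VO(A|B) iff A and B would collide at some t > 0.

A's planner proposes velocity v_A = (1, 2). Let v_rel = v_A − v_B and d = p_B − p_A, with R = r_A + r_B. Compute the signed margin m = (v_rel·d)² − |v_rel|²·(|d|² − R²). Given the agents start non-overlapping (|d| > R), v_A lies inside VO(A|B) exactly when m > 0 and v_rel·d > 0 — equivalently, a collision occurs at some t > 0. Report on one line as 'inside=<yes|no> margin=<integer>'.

d = (10, 11),  |d|² = 221;  R = 7+5 = 12,  c = 221−12² = 77
v_rel = (2, 10),  |v_rel|² = 104;  v_rel·d = (2)·(10) + (10)·(11) = 130
104·t² − 260·t + 77 = 0  ⇒  m = 130² − 104·77 = 8892
m = 8892 > 0,  v_rel·d = 130 > 0  ⇒  inside

inside=yes margin=8892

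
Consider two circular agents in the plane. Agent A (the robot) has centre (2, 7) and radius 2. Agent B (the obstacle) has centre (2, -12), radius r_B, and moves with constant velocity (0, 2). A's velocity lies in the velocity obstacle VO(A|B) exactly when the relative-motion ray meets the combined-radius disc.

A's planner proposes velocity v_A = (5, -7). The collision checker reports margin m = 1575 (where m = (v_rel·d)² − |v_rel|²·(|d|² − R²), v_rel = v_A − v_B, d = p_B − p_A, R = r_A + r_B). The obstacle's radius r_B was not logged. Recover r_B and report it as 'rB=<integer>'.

m = 1575
d = (0, -19);  v_rel = (5, -9),  |v_rel|² = 106
v_rel×d = (5)·(-19) − (-9)·(0) = -95
since m = R²·106 − (-95)²:  R² = (9025 + 1575) / 106 = 100
R = √100 = 10  ⇒  r_B = 10 − 2 = 8

rB=8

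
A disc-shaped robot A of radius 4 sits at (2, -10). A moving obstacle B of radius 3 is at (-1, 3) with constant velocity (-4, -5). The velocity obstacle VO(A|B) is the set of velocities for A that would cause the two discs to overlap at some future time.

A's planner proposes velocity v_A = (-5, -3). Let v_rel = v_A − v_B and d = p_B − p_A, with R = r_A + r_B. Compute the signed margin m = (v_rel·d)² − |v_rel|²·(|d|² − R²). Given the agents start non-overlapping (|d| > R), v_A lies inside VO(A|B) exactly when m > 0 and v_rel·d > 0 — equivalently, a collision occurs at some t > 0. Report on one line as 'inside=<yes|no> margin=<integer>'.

d = (-3, 13),  |d|² = 178;  R = 4+3 = 7,  c = 178−7² = 129
v_rel = (-1, 2),  |v_rel|² = 5;  v_rel·d = (-1)·(-3) + (2)·(13) = 29
5·t² − 58·t + 129 = 0  ⇒  m = 29² − 5·129 = 196
m = 196 > 0,  v_rel·d = 29 > 0  ⇒  inside

inside=yes margin=196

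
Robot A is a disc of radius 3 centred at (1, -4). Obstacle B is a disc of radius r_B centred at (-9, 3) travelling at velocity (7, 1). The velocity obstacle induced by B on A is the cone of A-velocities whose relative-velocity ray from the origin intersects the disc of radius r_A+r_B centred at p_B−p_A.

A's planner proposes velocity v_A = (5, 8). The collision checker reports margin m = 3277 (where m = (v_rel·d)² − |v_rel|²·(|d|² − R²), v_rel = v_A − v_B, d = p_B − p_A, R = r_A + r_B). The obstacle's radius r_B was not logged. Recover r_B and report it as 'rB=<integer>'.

m = 3277
d = (-10, 7);  v_rel = (-2, 7),  |v_rel|² = 53
v_rel×d = (-2)·(7) − (7)·(-10) = 56
since m = R²·53 − 56²:  R² = (3136 + 3277) / 53 = 121
R = √121 = 11  ⇒  r_B = 11 − 3 = 8

rB=8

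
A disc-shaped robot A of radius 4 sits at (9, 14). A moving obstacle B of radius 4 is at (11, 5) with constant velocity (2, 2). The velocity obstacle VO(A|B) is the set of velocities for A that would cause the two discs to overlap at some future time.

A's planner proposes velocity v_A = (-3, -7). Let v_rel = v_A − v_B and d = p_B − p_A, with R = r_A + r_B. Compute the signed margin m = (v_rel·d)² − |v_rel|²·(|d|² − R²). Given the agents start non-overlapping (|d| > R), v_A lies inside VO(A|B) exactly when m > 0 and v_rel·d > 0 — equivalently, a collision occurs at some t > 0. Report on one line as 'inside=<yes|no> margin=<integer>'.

d = (2, -9),  |d|² = 85;  R = 4+4 = 8,  c = 85−8² = 21
v_rel = (-5, -9),  |v_rel|² = 106;  v_rel·d = (-5)·(2) + (-9)·(-9) = 71
106·t² − 142·t + 21 = 0  ⇒  m = 71² − 106·21 = 2815
m = 2815 > 0,  v_rel·d = 71 > 0  ⇒  inside

inside=yes margin=2815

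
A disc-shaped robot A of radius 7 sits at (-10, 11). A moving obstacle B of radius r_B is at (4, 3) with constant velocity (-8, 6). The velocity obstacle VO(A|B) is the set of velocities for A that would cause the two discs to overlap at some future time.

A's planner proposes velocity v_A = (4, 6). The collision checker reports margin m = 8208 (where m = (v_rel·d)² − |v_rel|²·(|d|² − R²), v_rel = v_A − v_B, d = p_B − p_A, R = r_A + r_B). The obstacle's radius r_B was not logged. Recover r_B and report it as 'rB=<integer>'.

m = 8208
d = (14, -8);  v_rel = (12, 0),  |v_rel|² = 144
v_rel×d = (12)·(-8) − (0)·(14) = -96
since m = R²·144 − (-96)²:  R² = (9216 + 8208) / 144 = 121
R = √121 = 11  ⇒  r_B = 11 − 7 = 4

rB=4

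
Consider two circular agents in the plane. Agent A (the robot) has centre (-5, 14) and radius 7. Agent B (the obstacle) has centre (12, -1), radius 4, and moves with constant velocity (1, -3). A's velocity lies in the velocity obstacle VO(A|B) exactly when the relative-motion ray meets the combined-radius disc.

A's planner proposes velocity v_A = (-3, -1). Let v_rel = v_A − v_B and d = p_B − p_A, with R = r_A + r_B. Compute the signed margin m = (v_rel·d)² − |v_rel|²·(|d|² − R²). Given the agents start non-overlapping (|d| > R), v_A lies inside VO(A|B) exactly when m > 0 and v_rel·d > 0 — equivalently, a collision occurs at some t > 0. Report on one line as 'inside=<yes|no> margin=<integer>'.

d = (17, -15),  |d|² = 514;  R = 7+4 = 11,  c = 514−11² = 393
v_rel = (-4, 2),  |v_rel|² = 20;  v_rel·d = (-4)·(17) + (2)·(-15) = -98
20·t² + 196·t + 393 = 0  ⇒  m = (-98)² − 20·393 = 1744
m = 1744 > 0,  v_rel·d = -98 < 0  ⇒  outside

inside=no margin=1744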